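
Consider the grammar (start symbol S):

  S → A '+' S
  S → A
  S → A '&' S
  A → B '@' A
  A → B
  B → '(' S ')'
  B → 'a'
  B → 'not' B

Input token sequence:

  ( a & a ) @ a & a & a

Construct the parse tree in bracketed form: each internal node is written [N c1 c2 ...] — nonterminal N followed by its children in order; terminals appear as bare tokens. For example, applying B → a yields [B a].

S
A & S
B @ A & S
( S ) @ A & S
( A & S ) @ A & S
( B & S ) @ A & S
( a & S ) @ A & S
( a & A ) @ A & S
( a & B ) @ A & S
( a & a ) @ A & S
( a & a ) @ B & S
( a & a ) @ a & S
( a & a ) @ a & A & S
( a & a ) @ a & B & S
( a & a ) @ a & a & S
( a & a ) @ a & a & A
( a & a ) @ a & a & B
( a & a ) @ a & a & a

[S [A [B ( [S [A [B a]] & [S [A [B a]]]] )] @ [A [B a]]] & [S [A [B a]] & [S [A [B a]]]]]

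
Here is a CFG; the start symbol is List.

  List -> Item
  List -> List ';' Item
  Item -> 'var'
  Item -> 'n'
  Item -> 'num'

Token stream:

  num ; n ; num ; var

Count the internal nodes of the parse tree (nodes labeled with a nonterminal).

[List [List [List [List [Item num]] ; [Item n]] ; [Item num]] ; [Item var]]

8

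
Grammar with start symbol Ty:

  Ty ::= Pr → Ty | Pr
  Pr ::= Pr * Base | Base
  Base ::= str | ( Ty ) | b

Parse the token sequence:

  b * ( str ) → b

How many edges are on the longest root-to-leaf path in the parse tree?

[Ty [Pr [Pr [Base b]] * [Base ( [Ty [Pr [Base str]]] )]] → [Ty [Pr [Base b]]]]

6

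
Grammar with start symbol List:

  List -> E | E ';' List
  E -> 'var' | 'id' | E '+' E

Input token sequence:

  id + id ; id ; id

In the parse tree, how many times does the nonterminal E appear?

[List [E [E id] + [E id]] ; [List [E id] ; [List [E id]]]]

5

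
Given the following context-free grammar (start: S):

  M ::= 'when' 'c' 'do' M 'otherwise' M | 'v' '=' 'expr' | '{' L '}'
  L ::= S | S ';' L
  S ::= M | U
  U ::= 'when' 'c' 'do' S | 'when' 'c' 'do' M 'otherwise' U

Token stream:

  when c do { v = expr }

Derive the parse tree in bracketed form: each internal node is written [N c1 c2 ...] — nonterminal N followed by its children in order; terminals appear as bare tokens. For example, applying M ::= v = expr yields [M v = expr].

S
U
when c do S
when c do M
when c do { L }
when c do { S }
when c do { M }
when c do { v = expr }

[S [U when c do [S [M { [L [S [M v = expr]]] }]]]]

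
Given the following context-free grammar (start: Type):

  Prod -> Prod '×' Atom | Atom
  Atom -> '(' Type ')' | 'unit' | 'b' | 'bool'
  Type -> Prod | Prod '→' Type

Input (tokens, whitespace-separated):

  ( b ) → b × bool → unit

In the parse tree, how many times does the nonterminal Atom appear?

[Type [Prod [Atom ( [Type [Prod [Atom b]]] )]] → [Type [Prod [Prod [Atom b]] × [Atom bool]] → [Type [Prod [Atom unit]]]]]

5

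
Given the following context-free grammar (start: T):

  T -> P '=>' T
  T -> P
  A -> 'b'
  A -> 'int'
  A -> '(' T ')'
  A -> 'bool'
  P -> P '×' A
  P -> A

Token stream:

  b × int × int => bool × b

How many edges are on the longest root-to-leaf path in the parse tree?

[T [P [P [P [A b]] × [A int]] × [A int]] => [T [P [P [A bool]] × [A b]]]]

5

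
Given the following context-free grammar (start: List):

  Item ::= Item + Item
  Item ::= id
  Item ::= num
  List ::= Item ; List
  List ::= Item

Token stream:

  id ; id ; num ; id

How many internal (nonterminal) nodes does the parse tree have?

8

[List [Item id] ; [List [Item id] ; [List [Item num] ; [List [Item id]]]]]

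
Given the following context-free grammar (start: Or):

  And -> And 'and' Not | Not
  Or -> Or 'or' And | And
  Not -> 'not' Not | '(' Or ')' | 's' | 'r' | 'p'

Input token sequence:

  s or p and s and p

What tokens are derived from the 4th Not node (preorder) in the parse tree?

[Or [Or [And [Not s]]] or [And [And [And [Not p]] and [Not s]] and [Not p]]]

p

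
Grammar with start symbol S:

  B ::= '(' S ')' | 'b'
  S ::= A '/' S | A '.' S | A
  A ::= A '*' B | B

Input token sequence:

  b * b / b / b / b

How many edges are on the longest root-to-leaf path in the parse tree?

6

[S [A [A [B b]] * [B b]] / [S [A [B b]] / [S [A [B b]] / [S [A [B b]]]]]]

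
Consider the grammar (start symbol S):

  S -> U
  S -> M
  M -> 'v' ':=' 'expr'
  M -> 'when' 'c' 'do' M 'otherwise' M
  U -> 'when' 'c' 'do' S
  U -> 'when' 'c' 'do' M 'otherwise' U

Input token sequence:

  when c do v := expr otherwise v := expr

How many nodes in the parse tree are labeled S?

1

[S [M when c do [M v := expr] otherwise [M v := expr]]]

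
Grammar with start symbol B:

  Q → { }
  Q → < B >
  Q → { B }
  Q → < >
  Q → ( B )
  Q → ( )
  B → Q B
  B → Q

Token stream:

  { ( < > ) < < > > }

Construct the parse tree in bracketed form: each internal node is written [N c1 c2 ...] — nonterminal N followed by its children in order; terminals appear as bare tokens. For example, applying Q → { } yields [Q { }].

B
Q
{ B }
{ Q B }
{ ( B ) B }
{ ( Q ) B }
{ ( < > ) B }
{ ( < > ) Q }
{ ( < > ) < B > }
{ ( < > ) < Q > }
{ ( < > ) < < > > }

[B [Q { [B [Q ( [B [Q < >]] )] [B [Q < [B [Q < >]] >]]] }]]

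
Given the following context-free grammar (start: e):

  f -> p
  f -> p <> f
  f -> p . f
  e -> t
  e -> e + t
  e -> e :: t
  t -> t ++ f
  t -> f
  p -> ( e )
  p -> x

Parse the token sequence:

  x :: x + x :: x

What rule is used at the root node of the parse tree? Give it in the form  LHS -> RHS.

e -> e :: t

[e [e [e [e [t [f [p x]]]] :: [t [f [p x]]]] + [t [f [p x]]]] :: [t [f [p x]]]]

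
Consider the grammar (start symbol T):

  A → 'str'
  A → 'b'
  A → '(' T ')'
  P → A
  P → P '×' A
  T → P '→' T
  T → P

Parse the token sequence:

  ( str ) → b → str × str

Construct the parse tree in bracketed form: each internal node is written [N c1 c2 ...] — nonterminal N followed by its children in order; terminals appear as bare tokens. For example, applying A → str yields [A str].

[T [P [A ( [T [P [A str]]] )]] → [T [P [A b]] → [T [P [P [A str]] × [A str]]]]]

T
P → T
A → T
( T ) → T
( P ) → T
( A ) → T
( str ) → T
( str ) → P → T
( str ) → A → T
( str ) → b → T
( str ) → b → P
( str ) → b → P × A
( str ) → b → A × A
( str ) → b → str × A
( str ) → b → str × str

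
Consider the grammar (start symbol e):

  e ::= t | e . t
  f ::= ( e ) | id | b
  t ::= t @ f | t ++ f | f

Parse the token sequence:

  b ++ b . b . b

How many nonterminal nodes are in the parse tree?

[e [e [e [t [t [f b]] ++ [f b]]] . [t [f b]]] . [t [f b]]]

11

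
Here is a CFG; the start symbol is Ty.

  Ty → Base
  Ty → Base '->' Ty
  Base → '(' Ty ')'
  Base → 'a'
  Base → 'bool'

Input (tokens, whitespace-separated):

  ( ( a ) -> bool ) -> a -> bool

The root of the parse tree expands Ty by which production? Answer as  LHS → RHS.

Ty → Base '->' Ty

[Ty [Base ( [Ty [Base ( [Ty [Base a]] )] -> [Ty [Base bool]]] )] -> [Ty [Base a] -> [Ty [Base bool]]]]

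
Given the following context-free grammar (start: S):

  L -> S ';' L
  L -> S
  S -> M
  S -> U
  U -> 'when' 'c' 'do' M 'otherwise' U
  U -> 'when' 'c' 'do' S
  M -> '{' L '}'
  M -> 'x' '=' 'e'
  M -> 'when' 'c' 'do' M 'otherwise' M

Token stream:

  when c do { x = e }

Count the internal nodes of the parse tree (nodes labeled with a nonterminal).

7

[S [U when c do [S [M { [L [S [M x = e]]] }]]]]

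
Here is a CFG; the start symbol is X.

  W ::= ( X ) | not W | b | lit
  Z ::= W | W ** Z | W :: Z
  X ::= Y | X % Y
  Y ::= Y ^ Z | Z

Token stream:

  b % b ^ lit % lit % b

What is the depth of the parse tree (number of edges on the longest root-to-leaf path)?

[X [X [X [X [Y [Z [W b]]]] % [Y [Y [Z [W b]]] ^ [Z [W lit]]]] % [Y [Z [W lit]]]] % [Y [Z [W b]]]]

7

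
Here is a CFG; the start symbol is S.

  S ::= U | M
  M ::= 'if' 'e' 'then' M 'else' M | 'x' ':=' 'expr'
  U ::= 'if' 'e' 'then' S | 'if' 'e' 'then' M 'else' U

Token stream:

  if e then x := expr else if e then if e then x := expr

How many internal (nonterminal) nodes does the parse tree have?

[S [U if e then [M x := expr] else [U if e then [S [U if e then [S [M x := expr]]]]]]]

8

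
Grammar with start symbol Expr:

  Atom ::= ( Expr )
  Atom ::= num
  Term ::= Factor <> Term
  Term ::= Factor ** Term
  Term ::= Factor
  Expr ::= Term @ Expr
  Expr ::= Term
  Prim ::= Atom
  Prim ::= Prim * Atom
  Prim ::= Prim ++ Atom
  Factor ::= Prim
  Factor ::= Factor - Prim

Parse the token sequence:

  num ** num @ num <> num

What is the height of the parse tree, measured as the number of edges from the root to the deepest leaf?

7

[Expr [Term [Factor [Prim [Atom num]]] ** [Term [Factor [Prim [Atom num]]]]] @ [Expr [Term [Factor [Prim [Atom num]]] <> [Term [Factor [Prim [Atom num]]]]]]]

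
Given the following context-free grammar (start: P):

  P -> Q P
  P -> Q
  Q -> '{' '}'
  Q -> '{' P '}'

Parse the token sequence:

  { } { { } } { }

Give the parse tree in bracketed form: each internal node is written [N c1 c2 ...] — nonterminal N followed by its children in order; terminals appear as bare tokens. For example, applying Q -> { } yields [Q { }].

[P [Q { }] [P [Q { [P [Q { }]] }] [P [Q { }]]]]

P
Q P
{ } P
{ } Q P
{ } { P } P
{ } { Q } P
{ } { { } } P
{ } { { } } Q
{ } { { } } { }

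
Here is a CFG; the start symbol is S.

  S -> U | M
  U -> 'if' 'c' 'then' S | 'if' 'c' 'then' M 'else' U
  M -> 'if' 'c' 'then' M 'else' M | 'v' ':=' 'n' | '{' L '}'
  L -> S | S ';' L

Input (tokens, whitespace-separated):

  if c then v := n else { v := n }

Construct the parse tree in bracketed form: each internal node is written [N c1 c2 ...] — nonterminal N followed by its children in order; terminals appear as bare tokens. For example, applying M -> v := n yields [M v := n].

S
M
if c then M else M
if c then v := n else M
if c then v := n else { L }
if c then v := n else { S }
if c then v := n else { M }
if c then v := n else { v := n }

[S [M if c then [M v := n] else [M { [L [S [M v := n]]] }]]]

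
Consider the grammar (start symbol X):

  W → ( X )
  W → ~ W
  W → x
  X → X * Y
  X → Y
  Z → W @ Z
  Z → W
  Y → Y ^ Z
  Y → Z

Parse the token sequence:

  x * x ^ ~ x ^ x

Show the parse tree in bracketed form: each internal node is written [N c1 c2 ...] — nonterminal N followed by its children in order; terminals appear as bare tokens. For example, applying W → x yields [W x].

X
X * Y
Y * Y
Z * Y
W * Y
x * Y
x * Y ^ Z
x * Y ^ Z ^ Z
x * Z ^ Z ^ Z
x * W ^ Z ^ Z
x * x ^ Z ^ Z
x * x ^ W ^ Z
x * x ^ ~ W ^ Z
x * x ^ ~ x ^ Z
x * x ^ ~ x ^ W
x * x ^ ~ x ^ x

[X [X [Y [Z [W x]]]] * [Y [Y [Y [Z [W x]]] ^ [Z [W ~ [W x]]]] ^ [Z [W x]]]]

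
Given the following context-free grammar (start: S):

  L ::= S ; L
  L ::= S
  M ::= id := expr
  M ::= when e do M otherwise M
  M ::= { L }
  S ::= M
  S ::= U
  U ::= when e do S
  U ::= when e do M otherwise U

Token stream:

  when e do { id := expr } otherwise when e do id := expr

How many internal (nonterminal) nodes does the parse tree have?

9

[S [U when e do [M { [L [S [M id := expr]]] }] otherwise [U when e do [S [M id := expr]]]]]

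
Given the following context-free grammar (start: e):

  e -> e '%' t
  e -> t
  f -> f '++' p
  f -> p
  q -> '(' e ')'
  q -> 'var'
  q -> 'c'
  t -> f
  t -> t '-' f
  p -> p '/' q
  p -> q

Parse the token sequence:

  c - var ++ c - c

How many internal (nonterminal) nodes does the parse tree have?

[e [t [t [t [f [p [q c]]]] - [f [f [p [q var]]] ++ [p [q c]]]] - [f [p [q c]]]]]

16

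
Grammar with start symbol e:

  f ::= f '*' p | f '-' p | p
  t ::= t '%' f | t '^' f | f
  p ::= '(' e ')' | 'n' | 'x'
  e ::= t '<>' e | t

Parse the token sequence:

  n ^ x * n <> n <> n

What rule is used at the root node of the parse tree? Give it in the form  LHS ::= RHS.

[e [t [t [f [p n]]] ^ [f [f [p x]] * [p n]]] <> [e [t [f [p n]]] <> [e [t [f [p n]]]]]]

e ::= t '<>' e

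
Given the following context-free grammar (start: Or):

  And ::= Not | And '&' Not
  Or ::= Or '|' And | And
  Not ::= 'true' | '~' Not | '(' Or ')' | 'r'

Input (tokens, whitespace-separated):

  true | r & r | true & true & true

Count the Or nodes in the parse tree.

3

[Or [Or [Or [And [Not true]]] | [And [And [Not r]] & [Not r]]] | [And [And [And [Not true]] & [Not true]] & [Not true]]]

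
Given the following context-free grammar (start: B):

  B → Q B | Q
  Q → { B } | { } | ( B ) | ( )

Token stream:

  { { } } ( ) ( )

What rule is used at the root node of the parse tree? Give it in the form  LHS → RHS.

[B [Q { [B [Q { }]] }] [B [Q ( )] [B [Q ( )]]]]

B → Q B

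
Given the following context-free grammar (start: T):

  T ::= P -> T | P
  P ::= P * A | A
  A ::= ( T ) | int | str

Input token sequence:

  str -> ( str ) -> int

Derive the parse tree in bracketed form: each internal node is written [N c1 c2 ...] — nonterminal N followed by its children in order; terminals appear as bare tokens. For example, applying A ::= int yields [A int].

T
P -> T
A -> T
str -> T
str -> P -> T
str -> A -> T
str -> ( T ) -> T
str -> ( P ) -> T
str -> ( A ) -> T
str -> ( str ) -> T
str -> ( str ) -> P
str -> ( str ) -> A
str -> ( str ) -> int

[T [P [A str]] -> [T [P [A ( [T [P [A str]]] )]] -> [T [P [A int]]]]]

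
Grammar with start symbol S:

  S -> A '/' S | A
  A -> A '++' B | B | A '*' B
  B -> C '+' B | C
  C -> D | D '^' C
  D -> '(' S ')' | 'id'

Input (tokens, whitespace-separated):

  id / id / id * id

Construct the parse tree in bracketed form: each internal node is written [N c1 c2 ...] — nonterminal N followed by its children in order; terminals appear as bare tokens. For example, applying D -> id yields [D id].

[S [A [B [C [D id]]]] / [S [A [B [C [D id]]]] / [S [A [A [B [C [D id]]]] * [B [C [D id]]]]]]]

S
A / S
B / S
C / S
D / S
id / S
id / A / S
id / B / S
id / C / S
id / D / S
id / id / S
id / id / A
id / id / A * B
id / id / B * B
id / id / C * B
id / id / D * B
id / id / id * B
id / id / id * C
id / id / id * D
id / id / id * id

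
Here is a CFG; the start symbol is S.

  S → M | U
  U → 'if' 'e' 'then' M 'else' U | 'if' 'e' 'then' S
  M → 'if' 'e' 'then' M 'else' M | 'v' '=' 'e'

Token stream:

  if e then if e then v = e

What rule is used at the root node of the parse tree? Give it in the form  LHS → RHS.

S → U

[S [U if e then [S [U if e then [S [M v = e]]]]]]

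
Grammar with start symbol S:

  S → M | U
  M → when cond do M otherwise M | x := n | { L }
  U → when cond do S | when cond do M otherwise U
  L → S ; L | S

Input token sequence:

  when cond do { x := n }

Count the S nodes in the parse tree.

[S [U when cond do [S [M { [L [S [M x := n]]] }]]]]

3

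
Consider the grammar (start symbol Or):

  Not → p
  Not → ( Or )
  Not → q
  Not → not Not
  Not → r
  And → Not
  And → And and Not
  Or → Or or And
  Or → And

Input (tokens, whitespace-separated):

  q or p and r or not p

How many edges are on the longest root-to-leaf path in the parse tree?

5

[Or [Or [Or [And [Not q]]] or [And [And [Not p]] and [Not r]]] or [And [Not not [Not p]]]]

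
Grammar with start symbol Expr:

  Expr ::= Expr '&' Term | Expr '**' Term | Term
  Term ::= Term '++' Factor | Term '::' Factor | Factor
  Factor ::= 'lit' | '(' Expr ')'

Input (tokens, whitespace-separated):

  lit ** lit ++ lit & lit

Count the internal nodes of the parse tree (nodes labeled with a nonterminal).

[Expr [Expr [Expr [Term [Factor lit]]] ** [Term [Term [Factor lit]] ++ [Factor lit]]] & [Term [Factor lit]]]

11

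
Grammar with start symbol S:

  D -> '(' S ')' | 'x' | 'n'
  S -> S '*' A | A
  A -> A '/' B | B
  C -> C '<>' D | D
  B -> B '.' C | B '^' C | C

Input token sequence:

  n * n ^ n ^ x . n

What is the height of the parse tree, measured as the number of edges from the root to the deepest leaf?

8

[S [S [A [B [C [D n]]]]] * [A [B [B [B [B [C [D n]]] ^ [C [D n]]] ^ [C [D x]]] . [C [D n]]]]]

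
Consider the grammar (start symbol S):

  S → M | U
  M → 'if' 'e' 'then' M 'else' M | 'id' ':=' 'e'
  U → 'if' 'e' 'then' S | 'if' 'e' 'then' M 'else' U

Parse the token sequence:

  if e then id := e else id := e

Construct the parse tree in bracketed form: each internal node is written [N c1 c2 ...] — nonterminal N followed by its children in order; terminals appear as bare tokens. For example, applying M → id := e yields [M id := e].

S
M
if e then M else M
if e then id := e else M
if e then id := e else id := e

[S [M if e then [M id := e] else [M id := e]]]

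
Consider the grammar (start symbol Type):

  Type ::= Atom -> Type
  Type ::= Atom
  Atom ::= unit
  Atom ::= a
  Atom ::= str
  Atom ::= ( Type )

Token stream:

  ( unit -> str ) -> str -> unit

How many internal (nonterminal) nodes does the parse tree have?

[Type [Atom ( [Type [Atom unit] -> [Type [Atom str]]] )] -> [Type [Atom str] -> [Type [Atom unit]]]]

10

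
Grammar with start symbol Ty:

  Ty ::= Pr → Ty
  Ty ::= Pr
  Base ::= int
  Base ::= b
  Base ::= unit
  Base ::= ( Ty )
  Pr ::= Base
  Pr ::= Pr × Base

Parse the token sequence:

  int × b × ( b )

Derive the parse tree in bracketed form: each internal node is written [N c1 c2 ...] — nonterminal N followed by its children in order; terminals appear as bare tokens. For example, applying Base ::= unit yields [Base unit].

[Ty [Pr [Pr [Pr [Base int]] × [Base b]] × [Base ( [Ty [Pr [Base b]]] )]]]

Ty
Pr
Pr × Base
Pr × Base × Base
Base × Base × Base
int × Base × Base
int × b × Base
int × b × ( Ty )
int × b × ( Pr )
int × b × ( Base )
int × b × ( b )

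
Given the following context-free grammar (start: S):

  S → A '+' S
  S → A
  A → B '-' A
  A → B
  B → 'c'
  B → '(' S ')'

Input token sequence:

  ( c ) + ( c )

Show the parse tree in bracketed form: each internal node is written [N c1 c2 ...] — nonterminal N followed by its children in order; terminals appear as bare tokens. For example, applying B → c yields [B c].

[S [A [B ( [S [A [B c]]] )]] + [S [A [B ( [S [A [B c]]] )]]]]

S
A + S
B + S
( S ) + S
( A ) + S
( B ) + S
( c ) + S
( c ) + A
( c ) + B
( c ) + ( S )
( c ) + ( A )
( c ) + ( B )
( c ) + ( c )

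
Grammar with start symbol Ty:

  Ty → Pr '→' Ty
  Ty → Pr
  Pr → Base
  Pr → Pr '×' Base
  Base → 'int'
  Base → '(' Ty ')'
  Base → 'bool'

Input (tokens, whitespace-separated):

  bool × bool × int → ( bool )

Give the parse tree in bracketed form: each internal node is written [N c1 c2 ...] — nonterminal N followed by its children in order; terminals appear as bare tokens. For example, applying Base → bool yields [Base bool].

[Ty [Pr [Pr [Pr [Base bool]] × [Base bool]] × [Base int]] → [Ty [Pr [Base ( [Ty [Pr [Base bool]]] )]]]]

Ty
Pr → Ty
Pr × Base → Ty
Pr × Base × Base → Ty
Base × Base × Base → Ty
bool × Base × Base → Ty
bool × bool × Base → Ty
bool × bool × int → Ty
bool × bool × int → Pr
bool × bool × int → Base
bool × bool × int → ( Ty )
bool × bool × int → ( Pr )
bool × bool × int → ( Base )
bool × bool × int → ( bool )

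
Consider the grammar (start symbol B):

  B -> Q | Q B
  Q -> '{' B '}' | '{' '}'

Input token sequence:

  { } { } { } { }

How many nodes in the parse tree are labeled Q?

[B [Q { }] [B [Q { }] [B [Q { }] [B [Q { }]]]]]

4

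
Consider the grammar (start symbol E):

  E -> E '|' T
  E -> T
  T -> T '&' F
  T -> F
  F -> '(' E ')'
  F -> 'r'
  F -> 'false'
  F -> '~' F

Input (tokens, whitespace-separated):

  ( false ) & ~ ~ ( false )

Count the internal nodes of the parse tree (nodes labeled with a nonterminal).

13

[E [T [T [F ( [E [T [F false]]] )]] & [F ~ [F ~ [F ( [E [T [F false]]] )]]]]]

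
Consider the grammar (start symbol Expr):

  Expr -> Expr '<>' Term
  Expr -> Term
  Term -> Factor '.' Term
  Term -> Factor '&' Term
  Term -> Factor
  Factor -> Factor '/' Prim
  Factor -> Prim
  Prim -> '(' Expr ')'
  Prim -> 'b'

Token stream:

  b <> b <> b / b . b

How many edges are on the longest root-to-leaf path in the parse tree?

6

[Expr [Expr [Expr [Term [Factor [Prim b]]]] <> [Term [Factor [Prim b]]]] <> [Term [Factor [Factor [Prim b]] / [Prim b]] . [Term [Factor [Prim b]]]]]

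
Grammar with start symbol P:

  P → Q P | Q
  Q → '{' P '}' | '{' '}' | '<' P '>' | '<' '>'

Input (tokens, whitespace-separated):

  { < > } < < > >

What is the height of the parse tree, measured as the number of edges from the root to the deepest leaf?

5

[P [Q { [P [Q < >]] }] [P [Q < [P [Q < >]] >]]]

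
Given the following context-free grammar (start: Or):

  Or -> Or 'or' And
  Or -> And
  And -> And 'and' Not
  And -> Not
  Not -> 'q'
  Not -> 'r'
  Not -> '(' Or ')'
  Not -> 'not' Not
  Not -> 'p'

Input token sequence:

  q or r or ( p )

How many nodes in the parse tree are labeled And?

[Or [Or [Or [And [Not q]]] or [And [Not r]]] or [And [Not ( [Or [And [Not p]]] )]]]

4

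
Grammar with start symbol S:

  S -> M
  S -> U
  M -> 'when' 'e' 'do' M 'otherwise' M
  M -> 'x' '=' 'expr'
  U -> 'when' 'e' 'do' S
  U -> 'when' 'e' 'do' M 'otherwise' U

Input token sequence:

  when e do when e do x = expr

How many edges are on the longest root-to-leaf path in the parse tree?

6

[S [U when e do [S [U when e do [S [M x = expr]]]]]]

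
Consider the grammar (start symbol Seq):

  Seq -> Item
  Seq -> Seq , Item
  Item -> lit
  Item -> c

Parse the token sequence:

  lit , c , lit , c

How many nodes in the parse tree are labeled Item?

[Seq [Seq [Seq [Seq [Item lit]] , [Item c]] , [Item lit]] , [Item c]]

4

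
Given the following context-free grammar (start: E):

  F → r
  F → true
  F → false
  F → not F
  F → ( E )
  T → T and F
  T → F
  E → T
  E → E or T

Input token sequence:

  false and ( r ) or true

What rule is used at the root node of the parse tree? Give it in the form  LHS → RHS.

E → E or T

[E [E [T [T [F false]] and [F ( [E [T [F r]]] )]]] or [T [F true]]]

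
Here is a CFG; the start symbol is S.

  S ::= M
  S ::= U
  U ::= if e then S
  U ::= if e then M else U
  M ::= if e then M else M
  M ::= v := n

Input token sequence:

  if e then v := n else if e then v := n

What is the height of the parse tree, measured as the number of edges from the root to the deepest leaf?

5

[S [U if e then [M v := n] else [U if e then [S [M v := n]]]]]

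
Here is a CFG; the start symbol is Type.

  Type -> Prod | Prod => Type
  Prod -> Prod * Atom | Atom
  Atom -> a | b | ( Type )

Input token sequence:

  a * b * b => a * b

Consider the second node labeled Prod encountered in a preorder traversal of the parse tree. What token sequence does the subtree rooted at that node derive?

a * b

[Type [Prod [Prod [Prod [Atom a]] * [Atom b]] * [Atom b]] => [Type [Prod [Prod [Atom a]] * [Atom b]]]]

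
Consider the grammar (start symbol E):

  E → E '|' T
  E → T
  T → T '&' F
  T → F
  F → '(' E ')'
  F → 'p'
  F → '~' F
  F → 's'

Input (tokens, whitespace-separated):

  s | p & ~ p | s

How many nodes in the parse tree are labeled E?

3

[E [E [E [T [F s]]] | [T [T [F p]] & [F ~ [F p]]]] | [T [F s]]]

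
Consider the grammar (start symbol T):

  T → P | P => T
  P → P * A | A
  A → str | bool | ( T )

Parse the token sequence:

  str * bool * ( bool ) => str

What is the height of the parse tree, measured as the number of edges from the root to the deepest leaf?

[T [P [P [P [A str]] * [A bool]] * [A ( [T [P [A bool]]] )]] => [T [P [A str]]]]

6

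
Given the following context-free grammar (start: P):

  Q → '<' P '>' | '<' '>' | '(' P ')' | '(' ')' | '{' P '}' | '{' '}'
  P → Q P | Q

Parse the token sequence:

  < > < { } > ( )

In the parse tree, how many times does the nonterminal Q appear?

[P [Q < >] [P [Q < [P [Q { }]] >] [P [Q ( )]]]]

4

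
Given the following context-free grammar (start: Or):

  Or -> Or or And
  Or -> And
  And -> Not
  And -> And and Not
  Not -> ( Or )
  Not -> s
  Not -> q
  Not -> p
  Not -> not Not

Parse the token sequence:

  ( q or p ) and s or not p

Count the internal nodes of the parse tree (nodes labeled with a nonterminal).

15

[Or [Or [And [And [Not ( [Or [Or [And [Not q]]] or [And [Not p]]] )]] and [Not s]]] or [And [Not not [Not p]]]]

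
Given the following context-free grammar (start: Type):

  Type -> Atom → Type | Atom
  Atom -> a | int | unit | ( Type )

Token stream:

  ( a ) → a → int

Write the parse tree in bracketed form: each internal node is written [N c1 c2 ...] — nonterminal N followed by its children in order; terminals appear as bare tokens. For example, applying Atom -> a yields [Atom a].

[Type [Atom ( [Type [Atom a]] )] → [Type [Atom a] → [Type [Atom int]]]]

Type
Atom → Type
( Type ) → Type
( Atom ) → Type
( a ) → Type
( a ) → Atom → Type
( a ) → a → Type
( a ) → a → Atom
( a ) → a → int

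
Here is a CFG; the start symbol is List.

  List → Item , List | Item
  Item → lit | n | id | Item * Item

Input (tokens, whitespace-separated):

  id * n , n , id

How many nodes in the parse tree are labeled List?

3

[List [Item [Item id] * [Item n]] , [List [Item n] , [List [Item id]]]]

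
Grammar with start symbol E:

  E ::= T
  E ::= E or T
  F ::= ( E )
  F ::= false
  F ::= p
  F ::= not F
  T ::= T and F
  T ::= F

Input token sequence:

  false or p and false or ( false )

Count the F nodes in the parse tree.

5

[E [E [E [T [F false]]] or [T [T [F p]] and [F false]]] or [T [F ( [E [T [F false]]] )]]]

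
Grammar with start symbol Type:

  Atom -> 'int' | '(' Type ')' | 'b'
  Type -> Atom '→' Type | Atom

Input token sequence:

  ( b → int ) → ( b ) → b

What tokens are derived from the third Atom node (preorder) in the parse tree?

[Type [Atom ( [Type [Atom b] → [Type [Atom int]]] )] → [Type [Atom ( [Type [Atom b]] )] → [Type [Atom b]]]]

int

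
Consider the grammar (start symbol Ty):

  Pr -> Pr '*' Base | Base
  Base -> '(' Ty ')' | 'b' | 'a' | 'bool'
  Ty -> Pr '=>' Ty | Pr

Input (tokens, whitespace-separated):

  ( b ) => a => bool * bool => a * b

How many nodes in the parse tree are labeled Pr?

[Ty [Pr [Base ( [Ty [Pr [Base b]]] )]] => [Ty [Pr [Base a]] => [Ty [Pr [Pr [Base bool]] * [Base bool]] => [Ty [Pr [Pr [Base a]] * [Base b]]]]]]

7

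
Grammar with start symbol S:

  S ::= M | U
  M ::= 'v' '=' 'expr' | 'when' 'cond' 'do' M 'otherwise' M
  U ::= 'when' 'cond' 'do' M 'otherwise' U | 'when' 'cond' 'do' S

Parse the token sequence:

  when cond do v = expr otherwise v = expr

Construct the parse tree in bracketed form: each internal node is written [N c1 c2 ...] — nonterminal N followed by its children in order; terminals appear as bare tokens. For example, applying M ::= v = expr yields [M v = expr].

[S [M when cond do [M v = expr] otherwise [M v = expr]]]

S
M
when cond do M otherwise M
when cond do v = expr otherwise M
when cond do v = expr otherwise v = expr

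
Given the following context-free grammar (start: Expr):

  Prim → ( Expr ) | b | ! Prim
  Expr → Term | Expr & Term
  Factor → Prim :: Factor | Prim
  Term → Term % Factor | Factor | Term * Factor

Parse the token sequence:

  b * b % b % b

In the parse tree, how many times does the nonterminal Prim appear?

[Expr [Term [Term [Term [Term [Factor [Prim b]]] * [Factor [Prim b]]] % [Factor [Prim b]]] % [Factor [Prim b]]]]

4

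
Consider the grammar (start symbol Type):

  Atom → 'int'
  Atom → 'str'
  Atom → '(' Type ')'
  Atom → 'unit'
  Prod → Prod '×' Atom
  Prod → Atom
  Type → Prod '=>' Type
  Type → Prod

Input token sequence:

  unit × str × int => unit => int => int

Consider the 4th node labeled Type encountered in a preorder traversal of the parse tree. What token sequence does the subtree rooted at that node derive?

[Type [Prod [Prod [Prod [Atom unit]] × [Atom str]] × [Atom int]] => [Type [Prod [Atom unit]] => [Type [Prod [Atom int]] => [Type [Prod [Atom int]]]]]]

int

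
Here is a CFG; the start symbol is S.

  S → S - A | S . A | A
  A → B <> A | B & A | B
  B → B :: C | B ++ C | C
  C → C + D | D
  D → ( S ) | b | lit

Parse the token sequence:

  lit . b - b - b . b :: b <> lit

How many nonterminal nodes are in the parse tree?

[S [S [S [S [S [A [B [C [D lit]]]]] . [A [B [C [D b]]]]] - [A [B [C [D b]]]]] - [A [B [C [D b]]]]] . [A [B [B [C [D b]]] :: [C [D b]]] <> [A [B [C [D lit]]]]]]

32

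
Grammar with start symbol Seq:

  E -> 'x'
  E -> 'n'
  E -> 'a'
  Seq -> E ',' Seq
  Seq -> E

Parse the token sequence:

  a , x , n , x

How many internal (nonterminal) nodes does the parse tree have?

[Seq [E a] , [Seq [E x] , [Seq [E n] , [Seq [E x]]]]]

8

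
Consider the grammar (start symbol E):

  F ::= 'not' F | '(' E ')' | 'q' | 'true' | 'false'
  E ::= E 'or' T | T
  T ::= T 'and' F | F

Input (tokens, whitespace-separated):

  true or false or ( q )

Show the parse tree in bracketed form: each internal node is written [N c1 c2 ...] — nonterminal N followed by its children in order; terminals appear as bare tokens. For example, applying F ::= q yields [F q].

E
E or T
E or T or T
T or T or T
F or T or T
true or T or T
true or F or T
true or false or T
true or false or F
true or false or ( E )
true or false or ( T )
true or false or ( F )
true or false or ( q )

[E [E [E [T [F true]]] or [T [F false]]] or [T [F ( [E [T [F q]]] )]]]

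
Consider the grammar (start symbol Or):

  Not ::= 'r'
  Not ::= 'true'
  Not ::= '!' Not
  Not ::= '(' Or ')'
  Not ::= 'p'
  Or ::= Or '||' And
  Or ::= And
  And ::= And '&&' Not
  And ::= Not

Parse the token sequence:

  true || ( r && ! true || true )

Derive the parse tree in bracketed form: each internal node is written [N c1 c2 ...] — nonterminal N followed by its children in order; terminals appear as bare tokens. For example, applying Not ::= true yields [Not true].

Or
Or || And
And || And
Not || And
true || And
true || Not
true || ( Or )
true || ( Or || And )
true || ( And || And )
true || ( And && Not || And )
true || ( Not && Not || And )
true || ( r && Not || And )
true || ( r && ! Not || And )
true || ( r && ! true || And )
true || ( r && ! true || Not )
true || ( r && ! true || true )

[Or [Or [And [Not true]]] || [And [Not ( [Or [Or [And [And [Not r]] && [Not ! [Not true]]]] || [And [Not true]]] )]]]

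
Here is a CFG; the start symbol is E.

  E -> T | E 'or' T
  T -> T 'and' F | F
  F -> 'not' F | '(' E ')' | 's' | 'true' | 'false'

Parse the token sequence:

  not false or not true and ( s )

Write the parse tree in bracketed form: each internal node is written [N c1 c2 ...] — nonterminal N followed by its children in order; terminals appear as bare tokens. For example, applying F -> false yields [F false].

E
E or T
T or T
F or T
not F or T
not false or T
not false or T and F
not false or F and F
not false or not F and F
not false or not true and F
not false or not true and ( E )
not false or not true and ( T )
not false or not true and ( F )
not false or not true and ( s )

[E [E [T [F not [F false]]]] or [T [T [F not [F true]]] and [F ( [E [T [F s]]] )]]]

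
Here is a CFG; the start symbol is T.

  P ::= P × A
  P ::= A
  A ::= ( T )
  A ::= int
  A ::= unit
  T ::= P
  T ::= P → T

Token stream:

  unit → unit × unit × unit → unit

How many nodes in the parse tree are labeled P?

[T [P [A unit]] → [T [P [P [P [A unit]] × [A unit]] × [A unit]] → [T [P [A unit]]]]]

5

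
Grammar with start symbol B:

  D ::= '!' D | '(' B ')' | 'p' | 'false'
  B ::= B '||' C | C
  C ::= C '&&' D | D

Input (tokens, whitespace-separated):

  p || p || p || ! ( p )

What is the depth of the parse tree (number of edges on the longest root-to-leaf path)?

7

[B [B [B [B [C [D p]]] || [C [D p]]] || [C [D p]]] || [C [D ! [D ( [B [C [D p]]] )]]]]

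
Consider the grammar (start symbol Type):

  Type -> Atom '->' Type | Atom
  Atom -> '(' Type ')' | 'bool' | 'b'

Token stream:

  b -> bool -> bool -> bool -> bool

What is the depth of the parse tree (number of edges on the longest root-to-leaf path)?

6

[Type [Atom b] -> [Type [Atom bool] -> [Type [Atom bool] -> [Type [Atom bool] -> [Type [Atom bool]]]]]]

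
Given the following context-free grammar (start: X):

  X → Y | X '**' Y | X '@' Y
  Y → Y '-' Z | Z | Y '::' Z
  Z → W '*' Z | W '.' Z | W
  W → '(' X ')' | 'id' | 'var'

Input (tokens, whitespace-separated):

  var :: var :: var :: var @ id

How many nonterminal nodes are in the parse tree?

[X [X [Y [Y [Y [Y [Z [W var]]] :: [Z [W var]]] :: [Z [W var]]] :: [Z [W var]]]] @ [Y [Z [W id]]]]

17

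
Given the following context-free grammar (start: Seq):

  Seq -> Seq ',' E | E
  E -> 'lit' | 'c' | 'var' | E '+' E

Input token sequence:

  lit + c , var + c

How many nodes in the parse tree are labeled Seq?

[Seq [Seq [E [E lit] + [E c]]] , [E [E var] + [E c]]]

2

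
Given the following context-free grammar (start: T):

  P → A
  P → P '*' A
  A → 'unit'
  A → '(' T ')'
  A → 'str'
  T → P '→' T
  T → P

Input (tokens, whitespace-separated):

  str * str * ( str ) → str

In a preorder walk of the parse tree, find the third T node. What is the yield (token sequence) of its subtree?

[T [P [P [P [A str]] * [A str]] * [A ( [T [P [A str]]] )]] → [T [P [A str]]]]

str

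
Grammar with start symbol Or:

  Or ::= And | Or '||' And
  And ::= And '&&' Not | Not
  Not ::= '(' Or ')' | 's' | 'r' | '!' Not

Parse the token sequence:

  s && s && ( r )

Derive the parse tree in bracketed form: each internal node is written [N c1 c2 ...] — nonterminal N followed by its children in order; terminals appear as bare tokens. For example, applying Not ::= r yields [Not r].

[Or [And [And [And [Not s]] && [Not s]] && [Not ( [Or [And [Not r]]] )]]]

Or
And
And && Not
And && Not && Not
Not && Not && Not
s && Not && Not
s && s && Not
s && s && ( Or )
s && s && ( And )
s && s && ( Not )
s && s && ( r )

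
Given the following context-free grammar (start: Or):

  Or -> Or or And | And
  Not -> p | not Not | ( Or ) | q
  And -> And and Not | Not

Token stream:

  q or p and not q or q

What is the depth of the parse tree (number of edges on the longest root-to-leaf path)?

[Or [Or [Or [And [Not q]]] or [And [And [Not p]] and [Not not [Not q]]]] or [And [Not q]]]

5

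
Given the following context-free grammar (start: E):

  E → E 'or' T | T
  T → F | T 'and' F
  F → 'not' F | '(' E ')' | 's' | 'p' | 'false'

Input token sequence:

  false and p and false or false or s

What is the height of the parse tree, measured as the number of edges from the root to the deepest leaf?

7

[E [E [E [T [T [T [F false]] and [F p]] and [F false]]] or [T [F false]]] or [T [F s]]]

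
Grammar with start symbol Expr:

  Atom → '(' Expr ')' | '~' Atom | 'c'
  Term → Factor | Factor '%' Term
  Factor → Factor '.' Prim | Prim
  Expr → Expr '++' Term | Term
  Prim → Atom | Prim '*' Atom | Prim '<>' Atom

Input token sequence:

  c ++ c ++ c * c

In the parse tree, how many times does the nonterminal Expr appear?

[Expr [Expr [Expr [Term [Factor [Prim [Atom c]]]]] ++ [Term [Factor [Prim [Atom c]]]]] ++ [Term [Factor [Prim [Prim [Atom c]] * [Atom c]]]]]

3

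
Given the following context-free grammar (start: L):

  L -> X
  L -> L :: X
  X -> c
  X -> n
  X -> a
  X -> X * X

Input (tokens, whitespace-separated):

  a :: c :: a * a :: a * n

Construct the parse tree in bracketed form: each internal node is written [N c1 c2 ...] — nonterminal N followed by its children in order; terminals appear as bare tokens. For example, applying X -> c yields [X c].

L
L :: X
L :: X :: X
L :: X :: X :: X
X :: X :: X :: X
a :: X :: X :: X
a :: c :: X :: X
a :: c :: X * X :: X
a :: c :: a * X :: X
a :: c :: a * a :: X
a :: c :: a * a :: X * X
a :: c :: a * a :: a * X
a :: c :: a * a :: a * n

[L [L [L [L [X a]] :: [X c]] :: [X [X a] * [X a]]] :: [X [X a] * [X n]]]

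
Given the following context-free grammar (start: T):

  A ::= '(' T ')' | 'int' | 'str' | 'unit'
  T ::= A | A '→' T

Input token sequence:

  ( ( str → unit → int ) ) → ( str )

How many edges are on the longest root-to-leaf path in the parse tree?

[T [A ( [T [A ( [T [A str] → [T [A unit] → [T [A int]]]] )]] )] → [T [A ( [T [A str]] )]]]

8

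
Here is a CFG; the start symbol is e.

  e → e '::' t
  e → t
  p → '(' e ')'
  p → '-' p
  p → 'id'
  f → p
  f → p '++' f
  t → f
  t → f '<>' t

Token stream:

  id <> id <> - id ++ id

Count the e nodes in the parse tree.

1

[e [t [f [p id]] <> [t [f [p id]] <> [t [f [p - [p id]] ++ [f [p id]]]]]]]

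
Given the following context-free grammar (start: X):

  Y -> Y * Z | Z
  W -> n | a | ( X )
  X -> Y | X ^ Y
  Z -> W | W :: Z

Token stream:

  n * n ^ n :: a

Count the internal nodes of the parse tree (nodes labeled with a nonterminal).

13

[X [X [Y [Y [Z [W n]]] * [Z [W n]]]] ^ [Y [Z [W n] :: [Z [W a]]]]]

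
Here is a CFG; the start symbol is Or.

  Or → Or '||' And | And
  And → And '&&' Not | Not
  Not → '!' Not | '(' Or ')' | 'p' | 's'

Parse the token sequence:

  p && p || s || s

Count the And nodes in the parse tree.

[Or [Or [Or [And [And [Not p]] && [Not p]]] || [And [Not s]]] || [And [Not s]]]

4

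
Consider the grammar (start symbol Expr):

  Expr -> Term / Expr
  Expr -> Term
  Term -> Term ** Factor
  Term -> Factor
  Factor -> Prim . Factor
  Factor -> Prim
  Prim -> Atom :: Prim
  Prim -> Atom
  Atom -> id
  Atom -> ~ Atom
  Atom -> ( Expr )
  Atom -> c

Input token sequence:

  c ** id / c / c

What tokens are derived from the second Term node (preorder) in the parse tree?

[Expr [Term [Term [Factor [Prim [Atom c]]]] ** [Factor [Prim [Atom id]]]] / [Expr [Term [Factor [Prim [Atom c]]]] / [Expr [Term [Factor [Prim [Atom c]]]]]]]

c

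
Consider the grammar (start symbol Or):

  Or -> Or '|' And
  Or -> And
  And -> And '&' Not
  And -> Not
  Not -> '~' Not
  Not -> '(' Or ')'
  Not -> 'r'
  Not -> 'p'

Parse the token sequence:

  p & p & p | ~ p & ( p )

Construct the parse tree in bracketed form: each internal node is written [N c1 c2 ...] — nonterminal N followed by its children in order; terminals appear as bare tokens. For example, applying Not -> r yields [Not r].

Or
Or | And
And | And
And & Not | And
And & Not & Not | And
Not & Not & Not | And
p & Not & Not | And
p & p & Not | And
p & p & p | And
p & p & p | And & Not
p & p & p | Not & Not
p & p & p | ~ Not & Not
p & p & p | ~ p & Not
p & p & p | ~ p & ( Or )
p & p & p | ~ p & ( And )
p & p & p | ~ p & ( Not )
p & p & p | ~ p & ( p )

[Or [Or [And [And [And [Not p]] & [Not p]] & [Not p]]] | [And [And [Not ~ [Not p]]] & [Not ( [Or [And [Not p]]] )]]]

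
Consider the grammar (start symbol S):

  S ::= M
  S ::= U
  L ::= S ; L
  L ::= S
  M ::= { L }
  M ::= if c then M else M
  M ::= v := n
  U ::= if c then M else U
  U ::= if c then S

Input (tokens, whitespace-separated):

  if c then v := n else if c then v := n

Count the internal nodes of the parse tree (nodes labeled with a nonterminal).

[S [U if c then [M v := n] else [U if c then [S [M v := n]]]]]

6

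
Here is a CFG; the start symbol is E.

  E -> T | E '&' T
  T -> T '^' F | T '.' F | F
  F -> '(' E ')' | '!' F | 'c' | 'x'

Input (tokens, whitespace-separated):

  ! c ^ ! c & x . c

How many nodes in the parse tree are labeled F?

6

[E [E [T [T [F ! [F c]]] ^ [F ! [F c]]]] & [T [T [F x]] . [F c]]]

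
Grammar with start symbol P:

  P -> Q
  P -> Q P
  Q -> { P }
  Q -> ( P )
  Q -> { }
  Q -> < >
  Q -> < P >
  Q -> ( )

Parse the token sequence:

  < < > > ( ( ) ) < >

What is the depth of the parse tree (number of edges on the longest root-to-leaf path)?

[P [Q < [P [Q < >]] >] [P [Q ( [P [Q ( )]] )] [P [Q < >]]]]

5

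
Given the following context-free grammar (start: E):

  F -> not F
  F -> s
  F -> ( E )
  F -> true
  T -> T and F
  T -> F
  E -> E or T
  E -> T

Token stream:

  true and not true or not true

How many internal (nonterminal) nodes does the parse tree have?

10

[E [E [T [T [F true]] and [F not [F true]]]] or [T [F not [F true]]]]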